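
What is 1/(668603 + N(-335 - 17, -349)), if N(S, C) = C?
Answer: 1/668254 ≈ 1.4964e-6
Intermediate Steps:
1/(668603 + N(-335 - 17, -349)) = 1/(668603 - 349) = 1/668254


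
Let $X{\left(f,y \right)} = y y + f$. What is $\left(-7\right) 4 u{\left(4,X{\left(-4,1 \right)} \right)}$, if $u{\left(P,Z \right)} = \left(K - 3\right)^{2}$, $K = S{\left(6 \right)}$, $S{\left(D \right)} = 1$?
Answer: $-112$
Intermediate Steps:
$K = 1$
$X{\left(f,y \right)} = f + y^{2}$ ($X{\left(f,y \right)} = y^{2} + f = f + y^{2}$)
$u{\left(P,Z \right)} = 4$ ($u{\left(P,Z \right)} = \left(1 - 3\right)^{2} = \left(-2\right)^{2} = 4$)
$\left(-7\right) 4 u{\left(4,X{\left(-4,1 \right)} \right)} = \left(-7\right) 4 \cdot 4 = \left(-28\right) 4 = -112$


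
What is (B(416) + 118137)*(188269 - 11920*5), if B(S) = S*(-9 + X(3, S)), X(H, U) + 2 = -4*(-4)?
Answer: 15468201173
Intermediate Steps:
X(H, U) = 14 (X(H, U) = -2 - 4*(-4) = -2 + 16 = 14)
B(S) = 5*S (B(S) = S*(-9 + 14) = S*5 = 5*S)
(B(416) + 118137)*(188269 - 11920*5) = (5*416 + 118137)*(188269 - 11920*5) = (2080 + 118137)*(188269 - 59600) = 120217*128669 = 15468201173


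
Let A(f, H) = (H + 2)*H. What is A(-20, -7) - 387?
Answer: -352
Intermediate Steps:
A(f, H) = H*(2 + H) (A(f, H) = (2 + H)*H = H*(2 + H))
A(-20, -7) - 387 = -7*(2 - 7) - 387 = -7*(-5) - 387 = 35 - 387 = -352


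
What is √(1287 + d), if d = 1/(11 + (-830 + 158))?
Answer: √562316666/661 ≈ 35.875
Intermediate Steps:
d = -1/661 (d = 1/(11 - 672) = 1/(-661) = -1/661 ≈ -0.0015129)
√(1287 + d) = √(1287 - 1/661) = √(850706/661) = √562316666/661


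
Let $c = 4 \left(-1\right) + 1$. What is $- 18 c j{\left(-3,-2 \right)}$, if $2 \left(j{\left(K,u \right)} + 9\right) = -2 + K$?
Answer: $-621$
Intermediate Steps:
$j{\left(K,u \right)} = -10 + \frac{K}{2}$ ($j{\left(K,u \right)} = -9 + \frac{-2 + K}{2} = -9 + \left(-1 + \frac{K}{2}\right) = -10 + \frac{K}{2}$)
$c = -3$ ($c = -4 + 1 = -3$)
$- 18 c j{\left(-3,-2 \right)} = \left(-18\right) \left(-3\right) \left(-10 + \frac{1}{2} \left(-3\right)\right) = 54 \left(-10 - \frac{3}{2}\right) = 54 \left(- \frac{23}{2}\right) = -621$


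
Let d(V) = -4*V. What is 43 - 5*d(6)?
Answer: 163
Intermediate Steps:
43 - 5*d(6) = 43 - (-20)*6 = 43 - 5*(-24) = 43 + 120 = 163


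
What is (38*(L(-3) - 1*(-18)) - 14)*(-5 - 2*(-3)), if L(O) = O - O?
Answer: 670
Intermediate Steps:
L(O) = 0
(38*(L(-3) - 1*(-18)) - 14)*(-5 - 2*(-3)) = (38*(0 - 1*(-18)) - 14)*(-5 - 2*(-3)) = (38*(0 + 18) - 14)*(-5 + 6) = (38*18 - 14)*1 = (684 - 14)*1 = 670*1 = 670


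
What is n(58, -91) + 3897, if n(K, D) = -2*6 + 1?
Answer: 3886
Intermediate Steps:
n(K, D) = -11 (n(K, D) = -12 + 1 = -11)
n(58, -91) + 3897 = -11 + 3897 = 3886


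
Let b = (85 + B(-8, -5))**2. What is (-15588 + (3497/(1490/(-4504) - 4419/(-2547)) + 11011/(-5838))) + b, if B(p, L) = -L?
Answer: -1243767146479/248781366 ≈ -4999.4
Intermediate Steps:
b = 8100 (b = (85 - 1*(-5))**2 = (85 + 5)**2 = 90**2 = 8100)
(-15588 + (3497/(1490/(-4504) - 4419/(-2547)) + 11011/(-5838))) + b = (-15588 + (3497/(1490/(-4504) - 4419/(-2547)) + 11011/(-5838))) + 8100 = (-15588 + (3497/(1490*(-1/4504) - 4419*(-1/2547)) + 11011*(-1/5838))) + 8100 = (-15588 + (3497/(-745/2252 + 491/283) - 1573/834)) + 8100 = (-15588 + (3497/(894897/637316) - 1573/834)) + 8100 = (-15588 + (3497*(637316/894897) - 1573/834)) + 8100 = (-15588 + (2228694052/894897 - 1573/834)) + 8100 = (-15588 + 619107722129/248781366) + 8100 = -3258896211079/248781366 + 8100 = -1243767146479/248781366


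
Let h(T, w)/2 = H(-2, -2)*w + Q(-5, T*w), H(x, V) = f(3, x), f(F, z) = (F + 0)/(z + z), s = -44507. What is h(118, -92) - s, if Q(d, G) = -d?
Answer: 44655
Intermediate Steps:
f(F, z) = F/(2*z) (f(F, z) = F/((2*z)) = F*(1/(2*z)) = F/(2*z))
H(x, V) = 3/(2*x) (H(x, V) = (½)*3/x = 3/(2*x))
h(T, w) = 10 - 3*w/2 (h(T, w) = 2*(((3/2)/(-2))*w - 1*(-5)) = 2*(((3/2)*(-½))*w + 5) = 2*(-3*w/4 + 5) = 2*(5 - 3*w/4) = 10 - 3*w/2)
h(118, -92) - s = (10 - 3/2*(-92)) - 1*(-44507) = (10 + 138) + 44507 = 148 + 44507 = 44655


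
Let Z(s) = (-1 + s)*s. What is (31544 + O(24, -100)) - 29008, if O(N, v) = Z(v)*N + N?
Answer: 244960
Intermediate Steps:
Z(s) = s*(-1 + s)
O(N, v) = N + N*v*(-1 + v) (O(N, v) = (v*(-1 + v))*N + N = N*v*(-1 + v) + N = N + N*v*(-1 + v))
(31544 + O(24, -100)) - 29008 = (31544 + 24*(1 - 100*(-1 - 100))) - 29008 = (31544 + 24*(1 - 100*(-101))) - 29008 = (31544 + 24*(1 + 10100)) - 29008 = (31544 + 24*10101) - 29008 = (31544 + 242424) - 29008 = 273968 - 29008 = 244960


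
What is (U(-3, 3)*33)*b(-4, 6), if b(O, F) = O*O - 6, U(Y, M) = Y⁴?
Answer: 26730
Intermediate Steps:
b(O, F) = -6 + O² (b(O, F) = O² - 6 = -6 + O²)
(U(-3, 3)*33)*b(-4, 6) = ((-3)⁴*33)*(-6 + (-4)²) = (81*33)*(-6 + 16) = 2673*10 = 26730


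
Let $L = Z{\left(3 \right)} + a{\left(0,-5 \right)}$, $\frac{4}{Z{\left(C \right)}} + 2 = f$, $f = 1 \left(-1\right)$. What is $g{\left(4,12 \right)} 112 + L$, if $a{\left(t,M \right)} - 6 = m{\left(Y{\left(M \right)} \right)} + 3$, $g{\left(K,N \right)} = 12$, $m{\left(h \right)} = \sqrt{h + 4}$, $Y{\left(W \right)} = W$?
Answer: $\frac{4055}{3} + i \approx 1351.7 + 1.0 i$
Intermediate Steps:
$m{\left(h \right)} = \sqrt{4 + h}$
$a{\left(t,M \right)} = 9 + \sqrt{4 + M}$ ($a{\left(t,M \right)} = 6 + \left(\sqrt{4 + M} + 3\right) = 6 + \left(3 + \sqrt{4 + M}\right) = 9 + \sqrt{4 + M}$)
$f = -1$
$Z{\left(C \right)} = - \frac{4}{3}$ ($Z{\left(C \right)} = \frac{4}{-2 - 1} = \frac{4}{-3} = 4 \left(- \frac{1}{3}\right) = - \frac{4}{3}$)
$L = \frac{23}{3} + i$ ($L = - \frac{4}{3} + \left(9 + \sqrt{4 - 5}\right) = - \frac{4}{3} + \left(9 + \sqrt{-1}\right) = - \frac{4}{3} + \left(9 + i\right) = \frac{23}{3} + i \approx 7.6667 + 1.0 i$)
$g{\left(4,12 \right)} 112 + L = 12 \cdot 112 + \left(\frac{23}{3} + i\right) = 1344 + \left(\frac{23}{3} + i\right) = \frac{4055}{3} + i$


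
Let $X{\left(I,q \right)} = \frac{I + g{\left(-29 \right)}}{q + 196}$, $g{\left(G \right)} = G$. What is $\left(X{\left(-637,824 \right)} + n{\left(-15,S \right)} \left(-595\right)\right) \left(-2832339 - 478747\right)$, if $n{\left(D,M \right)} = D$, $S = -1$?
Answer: $- \frac{2511688851477}{85} \approx -2.9549 \cdot 10^{10}$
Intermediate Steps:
$X{\left(I,q \right)} = \frac{-29 + I}{196 + q}$ ($X{\left(I,q \right)} = \frac{I - 29}{q + 196} = \frac{-29 + I}{196 + q}$)
$\left(X{\left(-637,824 \right)} + n{\left(-15,S \right)} \left(-595\right)\right) \left(-2832339 - 478747\right) = \left(\frac{-29 - 637}{196 + 824} - -8925\right) \left(-2832339 - 478747\right) = \left(\frac{1}{1020} \left(-666\right) + 8925\right) \left(-3311086\right) = \left(- \frac{111}{170} + 8925\right) \left(-3311086\right) = \frac{1517139}{170} \left(-3311086\right) = - \frac{2511688851477}{85}$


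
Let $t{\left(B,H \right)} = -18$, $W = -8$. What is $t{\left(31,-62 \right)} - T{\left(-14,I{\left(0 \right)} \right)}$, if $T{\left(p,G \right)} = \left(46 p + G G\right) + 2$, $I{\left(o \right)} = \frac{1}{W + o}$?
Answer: $\frac{39935}{64} \approx 623.98$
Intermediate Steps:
$I{\left(o \right)} = \frac{1}{-8 + o}$
$T{\left(p,G \right)} = 2 + G^{2} + 46 p$ ($T{\left(p,G \right)} = \left(46 p + G^{2}\right) + 2 = \left(G^{2} + 46 p\right) + 2 = 2 + G^{2} + 46 p$)
$t{\left(31,-62 \right)} - T{\left(-14,I{\left(0 \right)} \right)} = -18 - \left(2 + \left(\frac{1}{-8 + 0}\right)^{2} + 46 \left(-14\right)\right) = -18 - \left(2 + \left(\frac{1}{-8}\right)^{2} - 644\right) = -18 - \left(2 + \left(- \frac{1}{8}\right)^{2} - 644\right) = -18 - \left(2 + \frac{1}{64} - 644\right) = -18 - - \frac{41087}{64} = -18 + \frac{41087}{64} = \frac{39935}{64}$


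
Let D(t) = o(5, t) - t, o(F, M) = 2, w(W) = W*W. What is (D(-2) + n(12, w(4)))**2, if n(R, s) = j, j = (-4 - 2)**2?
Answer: 1600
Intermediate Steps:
w(W) = W**2
j = 36 (j = (-6)**2 = 36)
n(R, s) = 36
D(t) = 2 - t
(D(-2) + n(12, w(4)))**2 = ((2 - 1*(-2)) + 36)**2 = ((2 + 2) + 36)**2 = (4 + 36)**2 = 40**2 = 1600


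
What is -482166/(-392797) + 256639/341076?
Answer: 265262279899/133973629572 ≈ 1.9800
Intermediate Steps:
-482166/(-392797) + 256639/341076 = -482166*(-1/392797) + 256639*(1/341076) = 482166/392797 + 256639/341076 = 265262279899/133973629572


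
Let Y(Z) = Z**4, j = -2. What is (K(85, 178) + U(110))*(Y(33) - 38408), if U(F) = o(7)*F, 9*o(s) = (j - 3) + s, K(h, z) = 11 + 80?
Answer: 1192266007/9 ≈ 1.3247e+8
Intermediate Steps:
K(h, z) = 91
o(s) = -5/9 + s/9 (o(s) = ((-2 - 3) + s)/9 = (-5 + s)/9 = -5/9 + s/9)
U(F) = 2*F/9 (U(F) = (-5/9 + (1/9)*7)*F = (-5/9 + 7/9)*F = 2*F/9)
(K(85, 178) + U(110))*(Y(33) - 38408) = (91 + (2/9)*110)*(33**4 - 38408) = (91 + 220/9)*(1185921 - 38408) = (1039/9)*1147513 = 1192266007/9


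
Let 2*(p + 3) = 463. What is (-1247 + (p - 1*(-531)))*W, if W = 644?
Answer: -313950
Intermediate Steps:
p = 457/2 (p = -3 + (1/2)*463 = -3 + 463/2 = 457/2 ≈ 228.50)
(-1247 + (p - 1*(-531)))*W = (-1247 + (457/2 - 1*(-531)))*644 = (-1247 + (457/2 + 531))*644 = (-1247 + 1519/2)*644 = -975/2*644 = -313950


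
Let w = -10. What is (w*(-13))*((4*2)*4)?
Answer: 4160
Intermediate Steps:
(w*(-13))*((4*2)*4) = (-10*(-13))*((4*2)*4) = 130*(8*4) = 130*32 = 4160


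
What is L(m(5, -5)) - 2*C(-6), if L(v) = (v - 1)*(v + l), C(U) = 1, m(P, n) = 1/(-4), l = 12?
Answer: -267/16 ≈ -16.688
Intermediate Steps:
m(P, n) = -¼
L(v) = (-1 + v)*(12 + v) (L(v) = (v - 1)*(v + 12) = (-1 + v)*(12 + v))
L(m(5, -5)) - 2*C(-6) = (-12 + (-¼)² + 11*(-¼)) - 2*1 = (-12 + 1/16 - 11/4) - 2 = -235/16 - 2 = -267/16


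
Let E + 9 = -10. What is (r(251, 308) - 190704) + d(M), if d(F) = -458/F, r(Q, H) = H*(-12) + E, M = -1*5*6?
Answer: -2916056/15 ≈ -1.9440e+5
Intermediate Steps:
E = -19 (E = -9 - 10 = -19)
M = -30 (M = -5*6 = -30)
r(Q, H) = -19 - 12*H (r(Q, H) = H*(-12) - 19 = -12*H - 19 = -19 - 12*H)
(r(251, 308) - 190704) + d(M) = ((-19 - 12*308) - 190704) - 458/(-30) = ((-19 - 3696) - 190704) - 458*(-1/30) = (-3715 - 190704) + 229/15 = -194419 + 229/15 = -2916056/15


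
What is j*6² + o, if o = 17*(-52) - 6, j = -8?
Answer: -1178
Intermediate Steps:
o = -890 (o = -884 - 6 = -890)
j*6² + o = -8*6² - 890 = -8*36 - 890 = -288 - 890 = -1178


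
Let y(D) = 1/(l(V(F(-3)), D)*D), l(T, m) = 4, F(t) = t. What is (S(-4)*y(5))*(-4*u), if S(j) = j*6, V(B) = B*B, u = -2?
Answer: -48/5 ≈ -9.6000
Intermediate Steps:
V(B) = B**2
S(j) = 6*j
y(D) = 1/(4*D)
(S(-4)*y(5))*(-4*u) = ((6*(-4))*((1/4)/5))*(-4*(-2)) = -6/5*8 = -48/5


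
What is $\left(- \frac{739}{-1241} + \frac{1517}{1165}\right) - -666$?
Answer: $\frac{965623022}{1445765} \approx 667.9$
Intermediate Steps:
$\left(- \frac{739}{-1241} + \frac{1517}{1165}\right) - -666 = \left(\left(-739\right) \left(- \frac{1}{1241}\right) + 1517 \cdot \frac{1}{1165}\right) + 666 = \left(\frac{739}{1241} + \frac{1517}{1165}\right) + 666 = \frac{2743532}{1445765} + 666 = \frac{965623022}{1445765}$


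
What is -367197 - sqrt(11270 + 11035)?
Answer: -367197 - sqrt(22305) ≈ -3.6735e+5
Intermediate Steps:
-367197 - sqrt(11270 + 11035) = -367197 - sqrt(22305)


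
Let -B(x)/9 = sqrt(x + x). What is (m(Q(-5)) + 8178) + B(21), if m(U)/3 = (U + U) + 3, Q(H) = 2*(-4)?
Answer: 8139 - 9*sqrt(42) ≈ 8080.7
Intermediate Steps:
B(x) = -9*sqrt(2)*sqrt(x) (B(x) = -9*sqrt(x + x) = -9*sqrt(2)*sqrt(x))
Q(H) = -8
m(U) = 9 + 6*U (m(U) = 3*((U + U) + 3) = 3*(2*U + 3) = 3*(3 + 2*U) = 9 + 6*U)
(m(Q(-5)) + 8178) + B(21) = ((9 + 6*(-8)) + 8178) - 9*sqrt(2)*sqrt(21) = ((9 - 48) + 8178) - 9*sqrt(42) = (-39 + 8178) - 9*sqrt(42) = 8139 - 9*sqrt(42)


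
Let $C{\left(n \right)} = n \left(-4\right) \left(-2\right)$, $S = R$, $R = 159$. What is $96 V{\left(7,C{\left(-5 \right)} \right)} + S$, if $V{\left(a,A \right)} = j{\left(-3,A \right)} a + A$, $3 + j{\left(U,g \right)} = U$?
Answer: $-7713$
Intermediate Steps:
$j{\left(U,g \right)} = -3 + U$
$S = 159$
$C{\left(n \right)} = 8 n$ ($C{\left(n \right)} = - 4 n \left(-2\right) = 8 n$)
$V{\left(a,A \right)} = A - 6 a$ ($V{\left(a,A \right)} = \left(-3 - 3\right) a + A = - 6 a + A = A - 6 a$)
$96 V{\left(7,C{\left(-5 \right)} \right)} + S = 96 \left(8 \left(-5\right) - 42\right) + 159 = 96 \left(-40 - 42\right) + 159 = 96 \left(-82\right) + 159 = -7872 + 159 = -7713$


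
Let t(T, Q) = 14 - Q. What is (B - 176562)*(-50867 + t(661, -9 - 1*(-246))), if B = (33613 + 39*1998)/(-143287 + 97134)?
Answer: 416331261547890/46153 ≈ 9.0207e+9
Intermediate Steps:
B = -111535/46153 (B = (33613 + 77922)/(-46153) = 111535*(-1/46153) = -111535/46153 ≈ -2.4166)
(B - 176562)*(-50867 + t(661, -9 - 1*(-246))) = (-111535/46153 - 176562)*(-50867 + (14 - (-9 - 1*(-246)))) = -8148977521*(-50867 + (14 - (-9 + 246)))/46153 = -8148977521*(-50867 + (14 - 1*237))/46153 = -8148977521*(-50867 + (14 - 237))/46153 = -8148977521*(-50867 - 223)/46153 = -8148977521/46153*(-51090) = 416331261547890/46153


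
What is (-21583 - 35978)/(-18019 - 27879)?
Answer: 57561/45898 ≈ 1.2541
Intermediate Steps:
(-21583 - 35978)/(-18019 - 27879) = -57561/(-45898) = -57561*(-1/45898) = 57561/45898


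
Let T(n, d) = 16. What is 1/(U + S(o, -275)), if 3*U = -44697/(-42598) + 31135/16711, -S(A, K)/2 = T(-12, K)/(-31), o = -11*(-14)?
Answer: 66202531554/132607926295 ≈ 0.49924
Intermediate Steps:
o = 154
S(A, K) = 32/31 (S(A, K) = -32/(-31) = -32*(-1)/31 = -2*(-16/31) = 32/31)
U = 2073220297/2135565534 (U = (-44697/(-42598) + 31135/16711)/3 = (-44697*(-1/42598) + 31135*(1/16711))/3 = (44697/42598 + 31135/16711)/3 = (⅓)*(2073220297/711855178) = 2073220297/2135565534 ≈ 0.97081)
1/(U + S(o, -275)) = 1/(2073220297/2135565534 + 32/31) = 1/(132607926295/66202531554) = 66202531554/132607926295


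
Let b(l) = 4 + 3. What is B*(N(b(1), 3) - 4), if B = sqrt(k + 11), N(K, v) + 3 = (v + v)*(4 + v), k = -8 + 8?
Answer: 35*sqrt(11) ≈ 116.08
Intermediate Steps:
b(l) = 7
k = 0
N(K, v) = -3 + 2*v*(4 + v) (N(K, v) = -3 + (v + v)*(4 + v) = -3 + (2*v)*(4 + v) = -3 + 2*v*(4 + v))
B = sqrt(11) (B = sqrt(0 + 11) = sqrt(11) ≈ 3.3166)
B*(N(b(1), 3) - 4) = sqrt(11)*((-3 + 2*3**2 + 8*3) - 4) = sqrt(11)*((-3 + 2*9 + 24) - 4) = sqrt(11)*((-3 + 18 + 24) - 4) = sqrt(11)*(39 - 4) = sqrt(11)*35 = 35*sqrt(11)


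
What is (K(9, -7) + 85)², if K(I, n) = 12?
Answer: 9409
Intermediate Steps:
(K(9, -7) + 85)² = (12 + 85)² = 97² = 9409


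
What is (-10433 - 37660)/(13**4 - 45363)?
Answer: 48093/16802 ≈ 2.8623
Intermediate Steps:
(-10433 - 37660)/(13**4 - 45363) = -48093/(28561 - 45363) = -48093/(-16802) = -48093*(-1/16802) = 48093/16802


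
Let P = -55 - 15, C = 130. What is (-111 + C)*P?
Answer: -1330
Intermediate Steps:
P = -70
(-111 + C)*P = (-111 + 130)*(-70) = 19*(-70) = -1330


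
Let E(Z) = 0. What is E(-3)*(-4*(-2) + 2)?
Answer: 0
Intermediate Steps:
E(-3)*(-4*(-2) + 2) = 0*(-4*(-2) + 2) = 0*(8 + 2) = 0*10 = 0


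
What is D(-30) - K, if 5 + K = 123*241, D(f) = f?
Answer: -29668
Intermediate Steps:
K = 29638 (K = -5 + 123*241 = -5 + 29643 = 29638)
D(-30) - K = -30 - 1*29638 = -30 - 29638 = -29668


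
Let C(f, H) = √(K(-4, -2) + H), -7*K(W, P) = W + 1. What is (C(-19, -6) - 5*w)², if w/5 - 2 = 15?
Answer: (2975 - I*√273)²/49 ≈ 1.8062e+5 - 2006.3*I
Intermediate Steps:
w = 85 (w = 10 + 5*15 = 10 + 75 = 85)
K(W, P) = -⅐ - W/7 (K(W, P) = -(W + 1)/7 = -(1 + W)/7 = -⅐ - W/7)
C(f, H) = √(3/7 + H) (C(f, H) = √((-⅐ - ⅐*(-4)) + H) = √((-⅐ + 4/7) + H) = √(3/7 + H))
(C(-19, -6) - 5*w)² = (√(21 + 49*(-6))/7 - 5*85)² = (√(21 - 294)/7 - 425)² = (√(-273)/7 - 425)² = ((I*√273)/7 - 425)² = (I*√273/7 - 425)² = (-425 + I*√273/7)²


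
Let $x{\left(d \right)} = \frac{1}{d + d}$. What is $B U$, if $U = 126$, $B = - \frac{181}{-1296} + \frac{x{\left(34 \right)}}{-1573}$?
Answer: $\frac{33878579}{1925352} \approx 17.596$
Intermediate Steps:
$x{\left(d \right)} = \frac{1}{2 d}$
$B = \frac{4839797}{34656336}$ ($B = - \frac{181}{-1296} + \frac{\frac{1}{2} \cdot \frac{1}{34}}{-1573} = \left(-181\right) \left(- \frac{1}{1296}\right) + \frac{1}{2} \cdot \frac{1}{34} \left(- \frac{1}{1573}\right) = \frac{181}{1296} + \frac{1}{68} \left(- \frac{1}{1573}\right) = \frac{181}{1296} - \frac{1}{106964} = \frac{4839797}{34656336} \approx 0.13965$)
$B U = \frac{4839797}{34656336} \cdot 126 = \frac{33878579}{1925352}$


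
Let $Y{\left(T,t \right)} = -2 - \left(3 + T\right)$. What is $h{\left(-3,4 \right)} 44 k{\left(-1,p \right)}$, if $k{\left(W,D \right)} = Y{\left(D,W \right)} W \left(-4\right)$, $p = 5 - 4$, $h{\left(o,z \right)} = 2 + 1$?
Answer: $-3168$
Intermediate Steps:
$Y{\left(T,t \right)} = -5 - T$
$h{\left(o,z \right)} = 3$
$p = 1$ ($p = 5 - 4 = 1$)
$k{\left(W,D \right)} = - 4 W \left(-5 - D\right)$ ($k{\left(W,D \right)} = \left(-5 - D\right) W \left(-4\right) = W \left(-5 - D\right) \left(-4\right) = - 4 W \left(-5 - D\right)$)
$h{\left(-3,4 \right)} 44 k{\left(-1,p \right)} = 3 \cdot 44 \cdot 4 \left(-1\right) \left(5 + 1\right) = 132 \cdot 4 \left(-1\right) 6 = 132 \left(-24\right) = -3168$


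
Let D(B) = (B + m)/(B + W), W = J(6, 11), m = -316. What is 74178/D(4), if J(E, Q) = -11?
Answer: 6657/4 ≈ 1664.3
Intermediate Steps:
W = -11
D(B) = (-316 + B)/(-11 + B) (D(B) = (B - 316)/(B - 11) = (-316 + B)/(-11 + B))
74178/D(4) = 74178/(((-316 + 4)/(-11 + 4))) = 74178/((-312/(-7))) = 74178/((-⅐*(-312))) = 74178/(312/7) = 74178*(7/312) = 6657/4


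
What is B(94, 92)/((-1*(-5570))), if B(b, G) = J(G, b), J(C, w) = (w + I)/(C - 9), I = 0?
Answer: 47/231155 ≈ 0.00020333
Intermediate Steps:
J(C, w) = w/(-9 + C) (J(C, w) = (w + 0)/(C - 9) = w/(-9 + C))
B(b, G) = b/(-9 + G)
B(94, 92)/((-1*(-5570))) = (94/(-9 + 92))/((-1*(-5570))) = (94/83)/5570 = (94*(1/83))*(1/5570) = (94/83)*(1/5570) = 47/231155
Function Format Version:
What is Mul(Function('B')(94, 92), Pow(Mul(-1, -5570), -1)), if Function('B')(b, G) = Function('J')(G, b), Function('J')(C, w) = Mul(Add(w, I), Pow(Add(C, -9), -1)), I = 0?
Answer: Rational(47, 231155) ≈ 0.00020333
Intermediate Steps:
Function('J')(C, w) = Mul(w, Pow(Add(-9, C), -1)) (Function('J')(C, w) = Mul(Add(w, 0), Pow(Add(C, -9), -1)) = Mul(w, Pow(Add(-9, C), -1)))
Function('B')(b, G) = Mul(b, Pow(Add(-9, G), -1))
Mul(Function('B')(94, 92), Pow(Mul(-1, -5570), -1)) = Mul(Mul(94, Pow(Add(-9, 92), -1)), Pow(Mul(-1, -5570), -1)) = Mul(Mul(94, Pow(83, -1)), Pow(5570, -1)) = Mul(Mul(94, Rational(1, 83)), Rational(1, 5570)) = Mul(Rational(94, 83), Rational(1, 5570)) = Rational(47, 231155)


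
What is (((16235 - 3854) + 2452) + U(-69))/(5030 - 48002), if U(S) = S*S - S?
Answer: -19663/42972 ≈ -0.45758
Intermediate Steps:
U(S) = S² - S
(((16235 - 3854) + 2452) + U(-69))/(5030 - 48002) = (((16235 - 3854) + 2452) - 69*(-1 - 69))/(5030 - 48002) = ((12381 + 2452) - 69*(-70))/(-42972) = (14833 + 4830)*(-1/42972) = 19663*(-1/42972) = -19663/42972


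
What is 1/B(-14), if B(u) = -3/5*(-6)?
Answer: 5/18 ≈ 0.27778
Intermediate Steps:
B(u) = 18/5 (B(u) = -3*⅕*(-6) = -⅗*(-6) = 18/5)
1/B(-14) = 1/(18/5) = 5/18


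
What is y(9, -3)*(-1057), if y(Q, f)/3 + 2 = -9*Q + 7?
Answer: 240996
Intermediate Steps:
y(Q, f) = 15 - 27*Q (y(Q, f) = -6 + 3*(-9*Q + 7) = -6 + 3*(7 - 9*Q) = -6 + (21 - 27*Q) = 15 - 27*Q)
y(9, -3)*(-1057) = (15 - 27*9)*(-1057) = (15 - 243)*(-1057) = -228*(-1057) = 240996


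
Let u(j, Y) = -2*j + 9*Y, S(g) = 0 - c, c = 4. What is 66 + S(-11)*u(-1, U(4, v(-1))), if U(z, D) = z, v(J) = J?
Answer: -86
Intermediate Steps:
S(g) = -4 (S(g) = 0 - 1*4 = 0 - 4 = -4)
66 + S(-11)*u(-1, U(4, v(-1))) = 66 - 4*(-2*(-1) + 9*4) = 66 - 4*(2 + 36) = 66 - 4*38 = 66 - 152 = -86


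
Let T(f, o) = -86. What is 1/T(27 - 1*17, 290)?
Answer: -1/86 ≈ -0.011628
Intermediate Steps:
1/T(27 - 1*17, 290) = 1/(-86) = -1/86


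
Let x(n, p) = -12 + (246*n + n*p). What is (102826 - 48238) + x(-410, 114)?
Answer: -93024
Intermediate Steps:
x(n, p) = -12 + 246*n + n*p
(102826 - 48238) + x(-410, 114) = (102826 - 48238) + (-12 + 246*(-410) - 410*114) = 54588 + (-12 - 100860 - 46740) = 54588 - 147612 = -93024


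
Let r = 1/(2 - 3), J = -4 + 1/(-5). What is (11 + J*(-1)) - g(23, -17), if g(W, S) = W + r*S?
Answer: -124/5 ≈ -24.800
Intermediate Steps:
J = -21/5 (J = -4 - ⅕ = -21/5 ≈ -4.2000)
r = -1 (r = 1/(-1) = -1)
g(W, S) = W - S
(11 + J*(-1)) - g(23, -17) = (11 - 21/5*(-1)) - (23 - 1*(-17)) = (11 + 21/5) - (23 + 17) = 76/5 - 1*40 = 76/5 - 40 = -124/5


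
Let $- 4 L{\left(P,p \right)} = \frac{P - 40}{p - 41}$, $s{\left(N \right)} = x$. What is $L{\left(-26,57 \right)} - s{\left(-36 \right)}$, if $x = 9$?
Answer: $- \frac{255}{32} \approx -7.9688$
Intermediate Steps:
$s{\left(N \right)} = 9$
$L{\left(P,p \right)} = - \frac{-40 + P}{4 \left(-41 + p\right)}$ ($L{\left(P,p \right)} = - \frac{\left(P - 40\right) \frac{1}{p - 41}}{4} = - \frac{\left(-40 + P\right) \frac{1}{-41 + p}}{4} = - \frac{\frac{1}{-41 + p} \left(-40 + P\right)}{4} = - \frac{-40 + P}{4 \left(-41 + p\right)}$)
$L{\left(-26,57 \right)} - s{\left(-36 \right)} = \frac{40 - -26}{4 \left(-41 + 57\right)} - 9 = \frac{40 + 26}{4 \cdot 16} - 9 = \frac{1}{4} \cdot \frac{1}{16} \cdot 66 - 9 = \frac{33}{32} - 9 = - \frac{255}{32}$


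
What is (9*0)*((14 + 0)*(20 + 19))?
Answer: 0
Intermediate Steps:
(9*0)*((14 + 0)*(20 + 19)) = 0*(14*39) = 0*546 = 0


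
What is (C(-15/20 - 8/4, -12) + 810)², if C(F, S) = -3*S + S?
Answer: 695556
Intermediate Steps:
C(F, S) = -2*S
(C(-15/20 - 8/4, -12) + 810)² = (-2*(-12) + 810)² = (24 + 810)² = 834² = 695556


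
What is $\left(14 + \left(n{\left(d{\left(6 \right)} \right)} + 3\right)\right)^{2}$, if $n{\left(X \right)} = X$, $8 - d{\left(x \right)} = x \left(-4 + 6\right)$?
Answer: $169$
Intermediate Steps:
$d{\left(x \right)} = 8 - 2 x$ ($d{\left(x \right)} = 8 - x \left(-4 + 6\right) = 8 - x 2 = 8 - 2 x$)
$\left(14 + \left(n{\left(d{\left(6 \right)} \right)} + 3\right)\right)^{2} = \left(14 + \left(\left(8 - 12\right) + 3\right)\right)^{2} = \left(14 + \left(-4 + 3\right)\right)^{2} = \left(14 - 1\right)^{2} = 13^{2} = 169$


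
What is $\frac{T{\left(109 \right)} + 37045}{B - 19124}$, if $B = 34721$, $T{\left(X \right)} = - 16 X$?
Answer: $\frac{11767}{5199} \approx 2.2633$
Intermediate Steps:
$\frac{T{\left(109 \right)} + 37045}{B - 19124} = \frac{\left(-16\right) 109 + 37045}{34721 - 19124} = \frac{-1744 + 37045}{15597} = 35301 \cdot \frac{1}{15597} = \frac{11767}{5199}$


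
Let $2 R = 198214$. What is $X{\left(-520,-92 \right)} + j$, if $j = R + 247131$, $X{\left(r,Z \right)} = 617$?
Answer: $346855$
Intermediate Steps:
$R = 99107$ ($R = \frac{1}{2} \cdot 198214 = 99107$)
$j = 346238$ ($j = 99107 + 247131 = 346238$)
$X{\left(-520,-92 \right)} + j = 617 + 346238 = 346855$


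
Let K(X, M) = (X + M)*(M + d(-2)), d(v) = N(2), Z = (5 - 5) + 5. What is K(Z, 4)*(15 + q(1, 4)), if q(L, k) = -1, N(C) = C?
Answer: 756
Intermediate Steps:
Z = 5 (Z = 0 + 5 = 5)
d(v) = 2
K(X, M) = (2 + M)*(M + X) (K(X, M) = (X + M)*(M + 2) = (M + X)*(2 + M) = (2 + M)*(M + X))
K(Z, 4)*(15 + q(1, 4)) = (4**2 + 2*4 + 2*5 + 4*5)*(15 - 1) = (16 + 8 + 10 + 20)*14 = 54*14 = 756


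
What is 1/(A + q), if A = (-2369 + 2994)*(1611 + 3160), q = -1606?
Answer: 1/2980269 ≈ 3.3554e-7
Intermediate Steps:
A = 2981875 (A = 625*4771 = 2981875)
1/(A + q) = 1/(2981875 - 1606) = 1/2980269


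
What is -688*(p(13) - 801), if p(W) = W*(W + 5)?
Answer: 390096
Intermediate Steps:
p(W) = W*(5 + W)
-688*(p(13) - 801) = -688*(13*(5 + 13) - 801) = -688*(13*18 - 801) = -688*(234 - 801) = -688*(-567) = 390096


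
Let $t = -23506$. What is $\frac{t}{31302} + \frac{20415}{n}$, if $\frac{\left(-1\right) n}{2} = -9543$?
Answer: $\frac{31732469}{99571662} \approx 0.31869$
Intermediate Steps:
$n = 19086$ ($n = \left(-2\right) \left(-9543\right) = 19086$)
$\frac{t}{31302} + \frac{20415}{n} = - \frac{23506}{31302} + \frac{20415}{19086} = \left(-23506\right) \frac{1}{31302} + 20415 \cdot \frac{1}{19086} = - \frac{11753}{15651} + \frac{6805}{6362} = \frac{31732469}{99571662}$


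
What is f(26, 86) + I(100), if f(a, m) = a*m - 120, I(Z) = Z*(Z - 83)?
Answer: 3816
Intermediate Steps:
I(Z) = Z*(-83 + Z)
f(a, m) = -120 + a*m
f(26, 86) + I(100) = (-120 + 26*86) + 100*(-83 + 100) = (-120 + 2236) + 100*17 = 2116 + 1700 = 3816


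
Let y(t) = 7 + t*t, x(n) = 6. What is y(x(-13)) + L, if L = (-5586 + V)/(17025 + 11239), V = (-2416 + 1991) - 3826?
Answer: 1205515/28264 ≈ 42.652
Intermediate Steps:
V = -4251 (V = -425 - 3826 = -4251)
L = -9837/28264 (L = (-5586 - 4251)/(17025 + 11239) = -9837/28264 ≈ -0.34804)
y(t) = 7 + t²
y(x(-13)) + L = (7 + 6²) - 9837/28264 = (7 + 36) - 9837/28264 = 43 - 9837/28264 = 1205515/28264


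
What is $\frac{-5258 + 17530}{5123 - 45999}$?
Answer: $- \frac{3068}{10219} \approx -0.30023$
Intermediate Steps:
$\frac{-5258 + 17530}{5123 - 45999} = \frac{12272}{-40876} = 12272 \left(- \frac{1}{40876}\right) = - \frac{3068}{10219}$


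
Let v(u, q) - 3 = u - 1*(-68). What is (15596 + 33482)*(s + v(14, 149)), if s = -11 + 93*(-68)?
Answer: -306737500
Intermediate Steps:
v(u, q) = 71 + u (v(u, q) = 3 + (u - 1*(-68)) = 3 + (u + 68) = 3 + (68 + u) = 71 + u)
s = -6335 (s = -11 - 6324 = -6335)
(15596 + 33482)*(s + v(14, 149)) = (15596 + 33482)*(-6335 + (71 + 14)) = 49078*(-6335 + 85) = 49078*(-6250) = -306737500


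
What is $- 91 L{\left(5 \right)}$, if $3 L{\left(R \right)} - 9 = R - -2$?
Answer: $- \frac{1456}{3} \approx -485.33$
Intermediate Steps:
$L{\left(R \right)} = \frac{11}{3} + \frac{R}{3}$ ($L{\left(R \right)} = 3 + \frac{R - -2}{3} = 3 + \frac{R + 2}{3} = 3 + \frac{2 + R}{3} = 3 + \left(\frac{2}{3} + \frac{R}{3}\right) = \frac{11}{3} + \frac{R}{3}$)
$- 91 L{\left(5 \right)} = - 91 \left(\frac{11}{3} + \frac{1}{3} \cdot 5\right) = - 91 \left(\frac{11}{3} + \frac{5}{3}\right) = \left(-91\right) \frac{16}{3} = - \frac{1456}{3}$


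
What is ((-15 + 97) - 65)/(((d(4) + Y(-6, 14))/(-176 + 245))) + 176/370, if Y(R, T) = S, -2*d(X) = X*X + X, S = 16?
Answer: 72511/370 ≈ 195.98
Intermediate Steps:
d(X) = -X/2 - X²/2 (d(X) = -(X*X + X)/2 = -(X² + X)/2 = -(X + X²)/2 = -X/2 - X²/2)
Y(R, T) = 16
((-15 + 97) - 65)/(((d(4) + Y(-6, 14))/(-176 + 245))) + 176/370 = ((-15 + 97) - 65)/(((-½*4*(1 + 4) + 16)/(-176 + 245))) + 176/370 = (82 - 65)/(((-½*4*5 + 16)/69)) + 176*(1/370) = 17/(((-10 + 16)*(1/69))) + 88/185 = 17/((6*(1/69))) + 88/185 = 17/(2/23) + 88/185 = 17*(23/2) + 88/185 = 391/2 + 88/185 = 72511/370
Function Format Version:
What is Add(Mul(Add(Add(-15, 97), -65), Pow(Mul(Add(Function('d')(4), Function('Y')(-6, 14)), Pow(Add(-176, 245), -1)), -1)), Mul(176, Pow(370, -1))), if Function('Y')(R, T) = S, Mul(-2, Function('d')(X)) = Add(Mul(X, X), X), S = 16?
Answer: Rational(72511, 370) ≈ 195.98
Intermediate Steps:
Function('d')(X) = Add(Mul(Rational(-1, 2), X), Mul(Rational(-1, 2), Pow(X, 2))) (Function('d')(X) = Mul(Rational(-1, 2), Add(Mul(X, X), X)) = Mul(Rational(-1, 2), Add(Pow(X, 2), X)) = Mul(Rational(-1, 2), Add(X, Pow(X, 2))) = Add(Mul(Rational(-1, 2), X), Mul(Rational(-1, 2), Pow(X, 2))))
Function('Y')(R, T) = 16
Add(Mul(Add(Add(-15, 97), -65), Pow(Mul(Add(Function('d')(4), Function('Y')(-6, 14)), Pow(Add(-176, 245), -1)), -1)), Mul(176, Pow(370, -1))) = Add(Mul(Add(Add(-15, 97), -65), Pow(Mul(Add(Mul(Rational(-1, 2), 4, Add(1, 4)), 16), Pow(Add(-176, 245), -1)), -1)), Mul(176, Pow(370, -1))) = Add(Mul(Add(82, -65), Pow(Mul(Add(Mul(Rational(-1, 2), 4, 5), 16), Pow(69, -1)), -1)), Mul(176, Rational(1, 370))) = Add(Mul(17, Pow(Mul(Add(-10, 16), Rational(1, 69)), -1)), Rational(88, 185)) = Add(Mul(17, Pow(Mul(6, Rational(1, 69)), -1)), Rational(88, 185)) = Add(Mul(17, Pow(Rational(2, 23), -1)), Rational(88, 185)) = Add(Mul(17, Rational(23, 2)), Rational(88, 185)) = Add(Rational(391, 2), Rational(88, 185)) = Rational(72511, 370)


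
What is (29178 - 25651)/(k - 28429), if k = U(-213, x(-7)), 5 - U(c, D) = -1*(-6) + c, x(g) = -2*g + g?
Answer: -3527/28217 ≈ -0.12500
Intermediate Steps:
x(g) = -g
U(c, D) = -1 - c (U(c, D) = 5 - (-1*(-6) + c) = 5 - (6 + c) = 5 + (-6 - c) = -1 - c)
k = 212 (k = -1 - 1*(-213) = -1 + 213 = 212)
(29178 - 25651)/(k - 28429) = (29178 - 25651)/(212 - 28429) = 3527/(-28217) = 3527*(-1/28217) = -3527/28217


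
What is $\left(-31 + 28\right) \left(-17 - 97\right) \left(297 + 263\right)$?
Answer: $191520$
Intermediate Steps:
$\left(-31 + 28\right) \left(-17 - 97\right) \left(297 + 263\right) = - 3 \left(-17 - 97\right) 560 = \left(-3\right) \left(-114\right) 560 = 342 \cdot 560 = 191520$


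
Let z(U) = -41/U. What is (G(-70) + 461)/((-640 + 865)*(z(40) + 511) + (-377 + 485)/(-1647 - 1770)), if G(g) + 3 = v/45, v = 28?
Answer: 188053456/47049770565 ≈ 0.0039969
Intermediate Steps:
G(g) = -107/45 (G(g) = -3 + 28/45 = -107/45)
(G(-70) + 461)/((-640 + 865)*(z(40) + 511) + (-377 + 485)/(-1647 - 1770)) = (-107/45 + 461)/((-640 + 865)*(-41/40 + 511) + (-377 + 485)/(-1647 - 1770)) = 20638/(45*(225*(-41*1/40 + 511) + 108/(-3417))) = 20638/(45*(225*(-41/40 + 511) + 108*(-1/3417))) = 20638/(45*(225*(20399/40) - 36/1139)) = 20638/(45*(917955/8 - 36/1139)) = 20638/(45*(1045550457/9112)) = (20638/45)*(9112/1045550457) = 188053456/47049770565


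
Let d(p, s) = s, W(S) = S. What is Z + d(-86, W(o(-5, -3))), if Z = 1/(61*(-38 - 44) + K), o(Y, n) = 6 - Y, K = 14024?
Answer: 99243/9022 ≈ 11.000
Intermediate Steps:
Z = 1/9022 (Z = 1/(61*(-38 - 44) + 14024) = 1/(61*(-82) + 14024) = 1/(-5002 + 14024) = 1/9022 ≈ 0.00011084)
Z + d(-86, W(o(-5, -3))) = 1/9022 + (6 - 1*(-5)) = 1/9022 + (6 + 5) = 1/9022 + 11 = 99243/9022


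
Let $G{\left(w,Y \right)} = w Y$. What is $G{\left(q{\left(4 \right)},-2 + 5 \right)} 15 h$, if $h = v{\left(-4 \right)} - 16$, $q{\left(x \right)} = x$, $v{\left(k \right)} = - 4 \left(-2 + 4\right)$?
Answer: $-4320$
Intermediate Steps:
$v{\left(k \right)} = -8$ ($v{\left(k \right)} = \left(-4\right) 2 = -8$)
$G{\left(w,Y \right)} = Y w$
$h = -24$ ($h = -8 - 16 = -24$)
$G{\left(q{\left(4 \right)},-2 + 5 \right)} 15 h = \left(-2 + 5\right) 4 \cdot 15 \left(-24\right) = 3 \cdot 4 \cdot 15 \left(-24\right) = 12 \cdot 15 \left(-24\right) = 180 \left(-24\right) = -4320$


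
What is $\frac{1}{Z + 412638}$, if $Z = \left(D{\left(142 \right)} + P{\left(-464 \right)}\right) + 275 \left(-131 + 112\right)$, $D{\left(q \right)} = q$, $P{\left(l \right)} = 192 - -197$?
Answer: $\frac{1}{407944} \approx 2.4513 \cdot 10^{-6}$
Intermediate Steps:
$P{\left(l \right)} = 389$ ($P{\left(l \right)} = 192 + 197 = 389$)
$Z = -4694$ ($Z = \left(142 + 389\right) + 275 \left(-131 + 112\right) = 531 + 275 \left(-19\right) = 531 - 5225 = -4694$)
$\frac{1}{Z + 412638} = \frac{1}{-4694 + 412638} = \frac{1}{407944}$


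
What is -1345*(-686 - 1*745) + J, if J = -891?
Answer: 1923804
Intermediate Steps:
-1345*(-686 - 1*745) + J = -1345*(-686 - 1*745) - 891 = -1345*(-686 - 745) - 891 = -1345*(-1431) - 891 = 1924695 - 891 = 1923804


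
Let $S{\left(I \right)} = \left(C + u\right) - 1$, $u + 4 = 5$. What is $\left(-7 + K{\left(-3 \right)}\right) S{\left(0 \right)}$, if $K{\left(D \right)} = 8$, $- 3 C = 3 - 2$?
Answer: $- \frac{1}{3} \approx -0.33333$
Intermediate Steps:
$C = - \frac{1}{3}$ ($C = - \frac{3 - 2}{3} = \left(- \frac{1}{3}\right) 1 = - \frac{1}{3} \approx -0.33333$)
$u = 1$ ($u = -4 + 5 = 1$)
$S{\left(I \right)} = - \frac{1}{3}$ ($S{\left(I \right)} = \left(- \frac{1}{3} + 1\right) - 1 = \frac{2}{3} - 1 = - \frac{1}{3}$)
$\left(-7 + K{\left(-3 \right)}\right) S{\left(0 \right)} = \left(-7 + 8\right) \left(- \frac{1}{3}\right) = 1 \left(- \frac{1}{3}\right) = - \frac{1}{3}$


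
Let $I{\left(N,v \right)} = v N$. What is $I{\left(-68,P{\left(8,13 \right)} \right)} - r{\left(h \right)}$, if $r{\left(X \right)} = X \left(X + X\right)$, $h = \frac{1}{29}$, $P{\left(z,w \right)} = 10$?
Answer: $- \frac{571882}{841} \approx -680.0$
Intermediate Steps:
$I{\left(N,v \right)} = N v$
$h = \frac{1}{29} \approx 0.034483$
$r{\left(X \right)} = 2 X^{2}$ ($r{\left(X \right)} = X 2 X = 2 X^{2}$)
$I{\left(-68,P{\left(8,13 \right)} \right)} - r{\left(h \right)} = \left(-68\right) 10 - \frac{2}{841} = -680 - 2 \cdot \frac{1}{841} = -680 - \frac{2}{841} = - \frac{571882}{841}$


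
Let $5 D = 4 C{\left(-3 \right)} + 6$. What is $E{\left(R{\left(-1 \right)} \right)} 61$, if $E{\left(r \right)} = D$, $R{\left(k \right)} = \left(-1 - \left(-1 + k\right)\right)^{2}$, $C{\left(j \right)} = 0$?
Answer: $\frac{366}{5} \approx 73.2$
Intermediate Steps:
$R{\left(k \right)} = k^{2}$ ($R{\left(k \right)} = \left(- k\right)^{2} = k^{2}$)
$D = \frac{6}{5}$ ($D = \frac{4 \cdot 0 + 6}{5} = \frac{0 + 6}{5} = \frac{1}{5} \cdot 6 = \frac{6}{5} \approx 1.2$)
$E{\left(r \right)} = \frac{6}{5}$
$E{\left(R{\left(-1 \right)} \right)} 61 = \frac{6}{5} \cdot 61 = \frac{366}{5}$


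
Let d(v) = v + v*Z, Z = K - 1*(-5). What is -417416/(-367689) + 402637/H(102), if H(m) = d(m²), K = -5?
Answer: 50795997319/1275145452 ≈ 39.835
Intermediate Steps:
Z = 0 (Z = -5 - 1*(-5) = -5 + 5 = 0)
d(v) = v (d(v) = v + v*0 = v + 0 = v)
H(m) = m²
-417416/(-367689) + 402637/H(102) = -417416/(-367689) + 402637/(102²) = -417416*(-1/367689) + 402637/10404 = 417416/367689 + 402637*(1/10404) = 417416/367689 + 402637/10404 = 50795997319/1275145452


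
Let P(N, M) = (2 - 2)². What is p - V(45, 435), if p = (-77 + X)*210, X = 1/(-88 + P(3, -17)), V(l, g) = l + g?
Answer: -732705/44 ≈ -16652.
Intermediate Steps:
P(N, M) = 0 (P(N, M) = 0² = 0)
V(l, g) = g + l
X = -1/88 (X = 1/(-88 + 0) = 1/(-88) = -1/88 ≈ -0.011364)
p = -711585/44 (p = (-77 - 1/88)*210 = -6777/88*210 = -711585/44 ≈ -16172.)
p - V(45, 435) = -711585/44 - (435 + 45) = -711585/44 - 1*480 = -711585/44 - 480 = -732705/44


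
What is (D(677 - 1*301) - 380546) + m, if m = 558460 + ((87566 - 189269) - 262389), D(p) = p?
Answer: -185802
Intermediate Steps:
m = 194368 (m = 558460 + (-101703 - 262389) = 558460 - 364092 = 194368)
(D(677 - 1*301) - 380546) + m = ((677 - 1*301) - 380546) + 194368 = ((677 - 301) - 380546) + 194368 = (376 - 380546) + 194368 = -380170 + 194368 = -185802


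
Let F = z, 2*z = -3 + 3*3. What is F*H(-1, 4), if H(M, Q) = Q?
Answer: 12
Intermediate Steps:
z = 3 (z = (-3 + 3*3)/2 = (-3 + 9)/2 = (½)*6 = 3)
F = 3
F*H(-1, 4) = 3*4 = 12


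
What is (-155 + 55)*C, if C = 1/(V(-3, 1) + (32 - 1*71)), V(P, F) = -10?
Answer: 100/49 ≈ 2.0408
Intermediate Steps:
C = -1/49 (C = 1/(-10 + (32 - 1*71)) = 1/(-10 + (32 - 71)) = 1/(-10 - 39) = 1/(-49) = -1/49 ≈ -0.020408)
(-155 + 55)*C = (-155 + 55)*(-1/49) = -100*(-1/49) = 100/49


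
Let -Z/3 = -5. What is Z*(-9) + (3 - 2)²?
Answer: -134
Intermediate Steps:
Z = 15 (Z = -3*(-5) = 15)
Z*(-9) + (3 - 2)² = 15*(-9) + (3 - 2)² = -135 + 1² = -135 + 1 = -134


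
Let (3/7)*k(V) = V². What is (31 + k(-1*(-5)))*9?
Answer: 804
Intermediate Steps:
k(V) = 7*V²/3
(31 + k(-1*(-5)))*9 = (31 + 7*(-1*(-5))²/3)*9 = (31 + (7/3)*5²)*9 = (31 + (7/3)*25)*9 = (31 + 175/3)*9 = (268/3)*9 = 804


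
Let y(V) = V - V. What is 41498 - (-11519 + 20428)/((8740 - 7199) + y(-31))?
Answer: 63939509/1541 ≈ 41492.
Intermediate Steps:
y(V) = 0
41498 - (-11519 + 20428)/((8740 - 7199) + y(-31)) = 41498 - (-11519 + 20428)/((8740 - 7199) + 0) = 41498 - 8909/(1541 + 0) = 41498 - 8909/1541 = 63939509/1541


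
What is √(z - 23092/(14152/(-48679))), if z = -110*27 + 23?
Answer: √957373533978/3538 ≈ 276.56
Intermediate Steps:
z = -2947 (z = -2970 + 23 = -2947)
√(z - 23092/(14152/(-48679))) = √(-2947 - 23092/(14152/(-48679))) = √(-2947 - 23092/(14152*(-1/48679))) = √(-2947 - 23092/(-14152/48679)) = √(-2947 - 23092*(-48679/14152)) = √(-2947 + 281023867/3538) = √(270597381/3538) = √957373533978/3538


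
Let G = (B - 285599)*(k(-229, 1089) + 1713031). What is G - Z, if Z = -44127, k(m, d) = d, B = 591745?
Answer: 524771025647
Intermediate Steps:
G = 524770981520 (G = (591745 - 285599)*(1089 + 1713031) = 306146*1714120 = 524770981520)
G - Z = 524770981520 - 1*(-44127) = 524770981520 + 44127 = 524771025647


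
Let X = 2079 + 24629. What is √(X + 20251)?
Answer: √46959 ≈ 216.70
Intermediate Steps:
X = 26708
√(X + 20251) = √(26708 + 20251) = √46959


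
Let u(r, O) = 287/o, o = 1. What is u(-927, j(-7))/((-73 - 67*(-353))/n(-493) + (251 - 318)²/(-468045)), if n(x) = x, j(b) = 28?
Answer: -9460593585/1576825441 ≈ -5.9998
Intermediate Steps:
u(r, O) = 287 (u(r, O) = 287/1 = 287*1 = 287)
u(-927, j(-7))/((-73 - 67*(-353))/n(-493) + (251 - 318)²/(-468045)) = 287/((-73 - 67*(-353))/(-493) + (251 - 318)²/(-468045)) = 287/((-73 + 23651)*(-1/493) + (-67)²*(-1/468045)) = 287/(23578*(-1/493) + 4489*(-1/468045)) = 287/(-23578/493 - 4489/468045) = 287/(-11037778087/230746185) = 287*(-230746185/11037778087) = -9460593585/1576825441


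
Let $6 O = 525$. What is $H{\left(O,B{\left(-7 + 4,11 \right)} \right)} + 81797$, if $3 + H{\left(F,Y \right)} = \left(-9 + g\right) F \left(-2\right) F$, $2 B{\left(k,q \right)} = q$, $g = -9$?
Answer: $357419$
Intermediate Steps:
$O = \frac{175}{2}$ ($O = \frac{1}{6} \cdot 525 = \frac{175}{2} \approx 87.5$)
$B{\left(k,q \right)} = \frac{q}{2}$
$H{\left(F,Y \right)} = -3 + 36 F^{2}$ ($H{\left(F,Y \right)} = -3 + \left(-9 - 9\right) F \left(-2\right) F = -3 - 18 - 2 F F = -3 - 18 \left(- 2 F^{2}\right) = -3 + 36 F^{2}$)
$H{\left(O,B{\left(-7 + 4,11 \right)} \right)} + 81797 = \left(-3 + 36 \left(\frac{175}{2}\right)^{2}\right) + 81797 = \left(-3 + 36 \cdot \frac{30625}{4}\right) + 81797 = \left(-3 + 275625\right) + 81797 = 275622 + 81797 = 357419$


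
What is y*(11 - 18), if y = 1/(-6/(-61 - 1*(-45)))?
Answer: -56/3 ≈ -18.667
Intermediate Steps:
y = 8/3 (y = 1/(-6/(-61 + 45)) = 1/(-6/(-16)) = 1/(-6*(-1/16)) = 1/(3/8) = 8/3 ≈ 2.6667)
y*(11 - 18) = 8*(11 - 18)/3 = (8/3)*(-7) = -56/3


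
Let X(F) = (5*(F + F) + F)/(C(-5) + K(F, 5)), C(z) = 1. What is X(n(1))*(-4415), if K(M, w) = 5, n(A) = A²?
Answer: -48565/6 ≈ -8094.2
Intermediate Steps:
X(F) = 11*F/6 (X(F) = (5*(F + F) + F)/(1 + 5) = (5*(2*F) + F)/6 = (10*F + F)*(⅙) = (11*F)*(⅙) = 11*F/6)
X(n(1))*(-4415) = ((11/6)*1²)*(-4415) = ((11/6)*1)*(-4415) = (11/6)*(-4415) = -48565/6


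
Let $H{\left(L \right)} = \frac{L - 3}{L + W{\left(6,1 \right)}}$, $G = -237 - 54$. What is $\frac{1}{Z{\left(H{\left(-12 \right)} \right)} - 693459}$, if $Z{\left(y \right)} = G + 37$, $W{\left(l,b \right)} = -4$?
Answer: $- \frac{1}{693713} \approx -1.4415 \cdot 10^{-6}$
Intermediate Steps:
$G = -291$
$H{\left(L \right)} = \frac{-3 + L}{-4 + L}$ ($H{\left(L \right)} = \frac{L - 3}{L - 4} = \frac{-3 + L}{-4 + L}$)
$Z{\left(y \right)} = -254$ ($Z{\left(y \right)} = -291 + 37 = -254$)
$\frac{1}{Z{\left(H{\left(-12 \right)} \right)} - 693459} = \frac{1}{-254 - 693459} = \frac{1}{-693713} = - \frac{1}{693713}$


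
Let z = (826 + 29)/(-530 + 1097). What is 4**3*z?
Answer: 6080/63 ≈ 96.508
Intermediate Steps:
z = 95/63 (z = 855/567 = 855*(1/567) = 95/63 ≈ 1.5079)
4**3*z = 4**3*(95/63) = 64*(95/63) = 6080/63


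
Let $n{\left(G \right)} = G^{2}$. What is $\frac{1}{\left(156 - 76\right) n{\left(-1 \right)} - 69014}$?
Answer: $- \frac{1}{68934} \approx -1.4507 \cdot 10^{-5}$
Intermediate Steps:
$\frac{1}{\left(156 - 76\right) n{\left(-1 \right)} - 69014} = \frac{1}{\left(156 - 76\right) \left(-1\right)^{2} - 69014} = \frac{1}{80 \cdot 1 - 69014} = \frac{1}{80 - 69014} = \frac{1}{-68934} = - \frac{1}{68934}$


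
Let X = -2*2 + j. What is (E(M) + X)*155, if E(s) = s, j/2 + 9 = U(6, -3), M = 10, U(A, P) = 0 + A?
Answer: 0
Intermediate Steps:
U(A, P) = A
j = -6 (j = -18 + 2*6 = -18 + 12 = -6)
X = -10 (X = -2*2 - 6 = -4 - 6 = -10)
(E(M) + X)*155 = (10 - 10)*155 = 0*155 = 0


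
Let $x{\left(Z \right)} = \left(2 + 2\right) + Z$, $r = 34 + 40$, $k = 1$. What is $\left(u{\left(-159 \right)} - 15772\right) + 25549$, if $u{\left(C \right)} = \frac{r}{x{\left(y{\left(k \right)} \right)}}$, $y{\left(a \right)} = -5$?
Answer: $9703$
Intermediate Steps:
$r = 74$
$x{\left(Z \right)} = 4 + Z$
$u{\left(C \right)} = -74$ ($u{\left(C \right)} = \frac{74}{4 - 5} = \frac{74}{-1} = 74 \left(-1\right) = -74$)
$\left(u{\left(-159 \right)} - 15772\right) + 25549 = \left(-74 - 15772\right) + 25549 = -15846 + 25549 = 9703$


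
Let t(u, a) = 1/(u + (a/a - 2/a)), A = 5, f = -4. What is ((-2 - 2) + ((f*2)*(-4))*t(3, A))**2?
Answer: 1936/81 ≈ 23.901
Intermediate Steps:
t(u, a) = 1/(1 + u - 2/a) (t(u, a) = 1/(u + (1 - 2/a)) = 1/(1 + u - 2/a))
((-2 - 2) + ((f*2)*(-4))*t(3, A))**2 = ((-2 - 2) + (-4*2*(-4))*(5/(-2 + 5 + 5*3)))**2 = (-4 + (-8*(-4))*(5/(-2 + 5 + 15)))**2 = (-4 + 32*(5/18))**2 = (-4 + 80/9)**2 = (44/9)**2 = 1936/81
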